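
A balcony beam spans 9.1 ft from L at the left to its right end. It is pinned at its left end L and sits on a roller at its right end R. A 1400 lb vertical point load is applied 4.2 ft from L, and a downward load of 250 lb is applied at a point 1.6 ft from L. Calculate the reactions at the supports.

L_x = 0, L_y = 959.9 lb, R_y = 690.1 lb

Taking moments about L: R_y·9.1 − 1400·4.2 − 250·1.6 = 0 → R_y = 6280/9.1 = 690.11 ≈ 690.1 lb.
ΣF_y = 0: L_y + 690.11 − 1400 − 250 = 0 → L_y = 959.9 lb.
ΣF_x = 0: no horizontal applied forces, so L_x = 0.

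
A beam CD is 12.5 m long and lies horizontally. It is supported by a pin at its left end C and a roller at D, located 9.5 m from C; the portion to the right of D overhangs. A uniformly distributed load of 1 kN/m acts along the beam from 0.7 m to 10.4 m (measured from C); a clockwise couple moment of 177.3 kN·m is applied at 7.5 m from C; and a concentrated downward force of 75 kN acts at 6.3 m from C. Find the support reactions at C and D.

Resultant of the distributed load: 1 × 9.7 = 9.7 kN at 5.55 m from C.
Moments about C: D_y·9.5 − (1·9.7)·5.55 − 177.3 − 75·6.3 = 0 → D_y = 703.635/9.5 = 74.0668 ≈ 74.07 kN.
ΣF_y = 0: C_y + 74.0668 − 1·9.7 − 75 = 0 → C_y = 10.63 kN.
ΣF_x = 0: no horizontal applied forces, so C_x = 0.

C_x = 0, C_y = 10.63 kN, D_y = 74.07 kN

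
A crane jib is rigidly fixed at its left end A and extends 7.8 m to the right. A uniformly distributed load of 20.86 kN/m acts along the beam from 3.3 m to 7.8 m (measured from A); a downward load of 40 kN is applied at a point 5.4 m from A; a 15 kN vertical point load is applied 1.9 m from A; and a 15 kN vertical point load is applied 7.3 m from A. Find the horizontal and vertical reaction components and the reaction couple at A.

A_x = 0, A_y = 163.9 kN, M_A = 875.0 kN·m

Resultant of the distributed load: 20.86 × 4.5 = 93.87 kN at 5.55 m from A.
ΣF_x = 0: A_x = 0.
ΣF_y = 0: A_y − 20.86·4.5 − 40 − 15 − 15 = 0 → A_y = 163.9 kN.
ΣM about A: M_A − (20.86·4.5)·5.55 − 40·5.4 − 15·1.9 − 15·7.3 = 0 → M_A = 875.0 kN·m.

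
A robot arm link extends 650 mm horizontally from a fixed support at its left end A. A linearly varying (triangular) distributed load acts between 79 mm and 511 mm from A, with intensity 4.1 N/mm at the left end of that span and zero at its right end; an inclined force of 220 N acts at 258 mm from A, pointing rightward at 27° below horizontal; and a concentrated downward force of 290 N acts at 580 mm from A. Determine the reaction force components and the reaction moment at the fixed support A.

A_x = -196.0 N, A_y = 1275 N, M_A = 391500 N·mm

Resultant of the triangular load: ½ × 4.1 × 432 = 885.6 N, acting at 223 mm from A (one-third of the span from the peak).
ΣF_x = 0: A_x + 220·cos27° = 0 → A_x = -196.0 N.
ΣF_y = 0: A_y − ½·4.1·432 − 220·sin27° − 290 = 0 → A_y = 1275 N.
ΣM about A: M_A − (½·4.1·432)·223 − 220·sin27°·258 − 290·580 = 0 → M_A = 391500 N·mm.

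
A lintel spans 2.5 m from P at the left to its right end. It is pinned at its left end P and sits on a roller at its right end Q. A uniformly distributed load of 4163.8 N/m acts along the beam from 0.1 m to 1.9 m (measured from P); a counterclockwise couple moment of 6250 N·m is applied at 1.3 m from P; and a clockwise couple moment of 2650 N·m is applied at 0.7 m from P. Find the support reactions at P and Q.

Resultant of the distributed load: 4163.8 × 1.8 = 7494.84 N at 1 m from P.
ΣM about P: Q_y·2.5 − (4163.8·1.8)·1 + 6250 − 2650 = 0 → Q_y = 3894.84/2.5 = 1557.94 ≈ 1558 N.
ΣF_y = 0: P_y + 1557.94 − 4163.8·1.8 = 0 → P_y = 5937 N.
ΣF_x = 0: no horizontal applied forces, so P_x = 0.

P_x = 0, P_y = 5937 N, Q_y = 1558 N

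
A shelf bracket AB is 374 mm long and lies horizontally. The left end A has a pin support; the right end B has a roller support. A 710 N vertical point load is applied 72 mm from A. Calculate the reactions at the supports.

ΣM about A: B_y·374 − 710·72 = 0 → B_y = 51120/374 = 136.684 ≈ 136.7 N.
ΣF_y = 0: A_y + 136.684 − 710 = 0 → A_y = 573.3 N.
ΣF_x = 0: no horizontal applied forces, so A_x = 0.

A_x = 0, A_y = 573.3 N, B_y = 136.7 N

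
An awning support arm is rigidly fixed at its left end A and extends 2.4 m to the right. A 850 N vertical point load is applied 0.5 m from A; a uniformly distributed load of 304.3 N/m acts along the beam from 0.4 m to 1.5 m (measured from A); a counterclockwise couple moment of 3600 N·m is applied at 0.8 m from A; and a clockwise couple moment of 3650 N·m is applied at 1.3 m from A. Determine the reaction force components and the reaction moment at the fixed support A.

Resultant of the distributed load: 304.3 × 1.1 = 334.73 N at 0.95 m from A.
ΣF_x = 0: A_x = 0.
ΣF_y = 0: A_y − 850 − 304.3·1.1 = 0 → A_y = 1185 N.
ΣM about A: M_A − 850·0.5 − (304.3·1.1)·0.95 + 3600 − 3650 = 0 → M_A = 793.0 N·m.

A_x = 0, A_y = 1185 N, M_A = 793.0 N·m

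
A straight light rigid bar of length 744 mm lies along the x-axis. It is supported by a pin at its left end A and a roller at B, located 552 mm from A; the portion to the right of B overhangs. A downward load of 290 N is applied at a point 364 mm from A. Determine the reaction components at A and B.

A_x = 0, A_y = 98.77 N, B_y = 191.2 N

Moments about A: B_y·552 − 290·364 = 0 → B_y = 105560/552 = 191.232 ≈ 191.2 N.
ΣF_y = 0: A_y + 191.232 − 290 = 0 → A_y = 98.77 N.
ΣF_x = 0: no horizontal applied forces, so A_x = 0.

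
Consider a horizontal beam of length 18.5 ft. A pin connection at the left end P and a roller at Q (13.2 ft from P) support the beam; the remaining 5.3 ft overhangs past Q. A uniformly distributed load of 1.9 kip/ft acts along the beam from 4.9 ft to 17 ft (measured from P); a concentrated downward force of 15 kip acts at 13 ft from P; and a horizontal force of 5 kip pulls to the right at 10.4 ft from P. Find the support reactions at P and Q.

Resultant of the distributed load: 1.9 × 12.1 = 22.99 kip at 10.95 ft from P.
ΣM about P: Q_y·13.2 − (1.9·12.1)·10.95 − 15·13 = 0 → Q_y = 446.7405/13.2 = 33.844 ≈ 33.84 kip.
ΣF_y = 0: P_y + 33.844 − 1.9·12.1 − 15 = 0 → P_y = 4.146 kip.
ΣF_x = 0: P_x + 5 = 0 → P_x = -5.000 kip.

P_x = -5.000 kip, P_y = 4.146 kip, Q_y = 33.84 kip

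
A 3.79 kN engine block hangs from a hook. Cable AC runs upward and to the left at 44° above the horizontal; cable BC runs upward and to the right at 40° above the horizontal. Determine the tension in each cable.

ΣF_x = 0: −T_AC·cos44° + T_BC·cos40° = 0 → T_BC = 0.939031·T_AC.
ΣF_y = 0: T_AC·sin44° + T_BC·sin40° = 3.79.
Substitute: T_AC·(0.694658 + 0.939031·0.642788) = 3.79 → T_AC = 2.9193 ≈ 2.919 kN.
Then T_BC = 0.939031 × 2.9193 = 2.741 kN.

T_AC = 2.919 kN, T_BC = 2.741 kN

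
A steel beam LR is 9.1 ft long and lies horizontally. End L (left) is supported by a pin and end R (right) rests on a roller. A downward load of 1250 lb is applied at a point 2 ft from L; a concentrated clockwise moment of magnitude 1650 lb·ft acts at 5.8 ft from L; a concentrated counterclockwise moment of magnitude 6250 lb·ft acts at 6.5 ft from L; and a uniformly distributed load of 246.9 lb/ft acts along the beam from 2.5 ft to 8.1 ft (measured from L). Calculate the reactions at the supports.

L_x = 0, L_y = 2058 lb, R_y = 574.5 lb

Resultant of the distributed load: 246.9 × 5.6 = 1382.64 lb at 5.3 ft from L.
Moments about L: R_y·9.1 − 1250·2 − 1650 + 6250 − (246.9·5.6)·5.3 = 0 → R_y = 5227.992/9.1 = 574.505 ≈ 574.5 lb.
ΣF_y = 0: L_y + 574.505 − 1250 − 246.9·5.6 = 0 → L_y = 2058 lb.
ΣF_x = 0: no horizontal applied forces, so L_x = 0.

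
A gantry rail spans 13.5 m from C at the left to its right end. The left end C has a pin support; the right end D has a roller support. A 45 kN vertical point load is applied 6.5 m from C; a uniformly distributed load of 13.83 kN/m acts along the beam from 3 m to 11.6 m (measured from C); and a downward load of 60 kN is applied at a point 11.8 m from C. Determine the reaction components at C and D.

Resultant of the distributed load: 13.83 × 8.6 = 118.938 kN at 7.3 m from C.
Taking moments about C: D_y·13.5 − 45·6.5 − (13.83·8.6)·7.3 − 60·11.8 = 0 → D_y = 1868.7474/13.5 = 138.426 ≈ 138.4 kN.
ΣF_y = 0: C_y + 138.426 − 45 − 13.83·8.6 − 60 = 0 → C_y = 85.51 kN.
ΣF_x = 0: no horizontal applied forces, so C_x = 0.

C_x = 0, C_y = 85.51 kN, D_y = 138.4 kN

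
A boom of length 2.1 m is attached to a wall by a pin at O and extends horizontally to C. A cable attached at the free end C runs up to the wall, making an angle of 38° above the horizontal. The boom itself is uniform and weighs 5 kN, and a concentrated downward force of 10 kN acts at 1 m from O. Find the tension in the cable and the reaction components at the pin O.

T = 11.80 kN, O_x = 9.295 kN, O_y = 7.738 kN

ΣM about O: T·sin38°·2.1 − 5·1.05 − 10·1 = 0 → T = 15.25/(2.1·0.615661) = 11.7953 ≈ 11.80 kN.
ΣF_x = 0: O_x − T·cos38° = 0 → O_x = 11.7953 × 0.788011 = 9.295 kN.
ΣF_y = 0: O_y + T·sin38° − 5 − 10 = 0 → O_y = 15 − 11.7953 × 0.615661 = 7.738 kN.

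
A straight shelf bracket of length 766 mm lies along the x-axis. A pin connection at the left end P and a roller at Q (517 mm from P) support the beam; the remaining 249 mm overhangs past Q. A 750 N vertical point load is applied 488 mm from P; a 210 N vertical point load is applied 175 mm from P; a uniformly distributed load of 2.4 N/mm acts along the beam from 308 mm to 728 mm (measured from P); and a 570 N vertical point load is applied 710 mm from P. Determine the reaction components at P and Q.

P_x = 0, P_y = -33.75 N, Q_y = 2572 N

Resultant of the distributed load: 2.4 × 420 = 1008 N at 518 mm from P.
Taking moments about P: Q_y·517 − 750·488 − 210·175 − (2.4·420)·518 − 570·710 = 0 → Q_y = 1329594/517 = 2571.75 ≈ 2572 N.
ΣF_y = 0: P_y + 2571.75 − 750 − 210 − 2.4·420 − 570 = 0 → P_y = -33.75 N.
ΣF_x = 0: no horizontal applied forces, so P_x = 0.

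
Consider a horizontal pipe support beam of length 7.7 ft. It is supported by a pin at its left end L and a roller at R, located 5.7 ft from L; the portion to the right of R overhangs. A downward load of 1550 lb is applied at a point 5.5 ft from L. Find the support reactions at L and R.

L_x = 0, L_y = 54.39 lb, R_y = 1496 lb

ΣM about L: R_y·5.7 − 1550·5.5 = 0 → R_y = 8525/5.7 = 1495.61 ≈ 1496 lb.
ΣF_y = 0: L_y + 1495.61 − 1550 = 0 → L_y = 54.39 lb.
ΣF_x = 0: no horizontal applied forces, so L_x = 0.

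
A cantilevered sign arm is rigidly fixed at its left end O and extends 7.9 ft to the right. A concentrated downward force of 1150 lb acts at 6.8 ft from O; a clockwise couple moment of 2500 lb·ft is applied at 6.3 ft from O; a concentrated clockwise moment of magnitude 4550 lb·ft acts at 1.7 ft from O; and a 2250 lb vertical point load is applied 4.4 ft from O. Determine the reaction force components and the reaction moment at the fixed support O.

O_x = 0, O_y = 3400 lb, M_O = 24770 lb·ft

ΣF_x = 0: O_x = 0.
ΣF_y = 0: O_y − 1150 − 2250 = 0 → O_y = 3400 lb.
ΣM about O: M_O − 1150·6.8 − 2500 − 4550 − 2250·4.4 = 0 → M_O = 24770 lb·ft.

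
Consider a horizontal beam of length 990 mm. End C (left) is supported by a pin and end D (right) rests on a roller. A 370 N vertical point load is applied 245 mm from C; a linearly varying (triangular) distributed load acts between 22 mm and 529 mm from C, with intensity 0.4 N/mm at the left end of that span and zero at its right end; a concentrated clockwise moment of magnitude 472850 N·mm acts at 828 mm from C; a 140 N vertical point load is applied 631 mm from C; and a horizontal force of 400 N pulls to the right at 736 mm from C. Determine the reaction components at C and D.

Resultant of the triangular load: ½ × 0.4 × 507 = 101.4 N, acting at 191 mm from C (one-third of the span from the peak).
ΣM about C: D_y·990 − 370·245 − (½·0.4·507)·191 − 472850 − 140·631 = 0 → D_y = 671207.4/990 = 677.987 ≈ 678.0 N.
ΣF_y = 0: C_y + 677.987 − 370 − ½·0.4·507 − 140 = 0 → C_y = -66.59 N.
ΣF_x = 0: C_x + 400 = 0 → C_x = -400.0 N.

C_x = -400.0 N, C_y = -66.59 N, D_y = 678.0 N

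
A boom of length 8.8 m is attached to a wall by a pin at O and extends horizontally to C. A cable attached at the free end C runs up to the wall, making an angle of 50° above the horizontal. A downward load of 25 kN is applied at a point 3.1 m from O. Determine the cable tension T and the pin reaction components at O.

ΣM about O: T·sin50°·8.8 − 25·3.1 = 0 → T = 77.5/(8.8·0.766044) = 11.4965 ≈ 11.50 kN.
ΣF_x = 0: O_x − T·cos50° = 0 → O_x = 11.4965 × 0.642788 = 7.390 kN.
ΣF_y = 0: O_y + T·sin50° − 25 = 0 → O_y = 25 − 11.4965 × 0.766044 = 16.19 kN.

T = 11.50 kN, O_x = 7.390 kN, O_y = 16.19 kN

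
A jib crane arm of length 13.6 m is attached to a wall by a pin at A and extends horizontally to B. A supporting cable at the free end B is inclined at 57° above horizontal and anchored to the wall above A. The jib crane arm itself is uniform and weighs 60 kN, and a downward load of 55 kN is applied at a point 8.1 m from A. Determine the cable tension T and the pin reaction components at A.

T = 74.83 kN, A_x = 40.76 kN, A_y = 52.24 kN

ΣM about A: T·sin57°·13.6 − 60·6.8 − 55·8.1 = 0 → T = 853.5/(13.6·0.838671) = 74.8295 ≈ 74.83 kN.
ΣF_x = 0: A_x − T·cos57° = 0 → A_x = 74.8295 × 0.544639 = 40.76 kN.
ΣF_y = 0: A_y + T·sin57° − 60 − 55 = 0 → A_y = 115 − 74.8295 × 0.838671 = 52.24 kN.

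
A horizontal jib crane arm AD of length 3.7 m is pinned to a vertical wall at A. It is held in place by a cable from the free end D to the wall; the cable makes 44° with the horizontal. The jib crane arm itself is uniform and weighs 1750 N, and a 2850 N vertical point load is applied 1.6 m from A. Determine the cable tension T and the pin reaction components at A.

ΣM about A: T·sin44°·3.7 − 1750·1.85 − 2850·1.6 = 0 → T = 7797.5/(3.7·0.694658) = 3033.77 ≈ 3034 N.
ΣF_x = 0: A_x − T·cos44° = 0 → A_x = 3033.77 × 0.71934 = 2182 N.
ΣF_y = 0: A_y + T·sin44° − 1750 − 2850 = 0 → A_y = 4600 − 3033.77 × 0.694658 = 2493 N.

T = 3034 N, A_x = 2182 N, A_y = 2493 N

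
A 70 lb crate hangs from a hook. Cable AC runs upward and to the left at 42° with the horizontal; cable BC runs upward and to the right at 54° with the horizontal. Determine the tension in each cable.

ΣF_x = 0: −T_AC·cos42° + T_BC·cos54° = 0 → T_BC = 1.26431·T_AC.
ΣF_y = 0: T_AC·sin42° + T_BC·sin54° = 70.
Substitute: T_AC·(0.669131 + 1.26431·0.809017) = 70 → T_AC = 41.3717 ≈ 41.37 lb.
Then T_BC = 1.26431 × 41.3717 = 52.31 lb.

T_AC = 41.37 lb, T_BC = 52.31 lb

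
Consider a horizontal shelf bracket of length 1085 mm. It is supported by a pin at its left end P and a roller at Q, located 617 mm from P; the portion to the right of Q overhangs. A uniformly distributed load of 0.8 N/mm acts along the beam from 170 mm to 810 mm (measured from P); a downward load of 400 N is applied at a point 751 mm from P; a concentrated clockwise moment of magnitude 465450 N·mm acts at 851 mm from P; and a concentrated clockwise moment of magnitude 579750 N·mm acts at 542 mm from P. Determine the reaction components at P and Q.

P_x = 0, P_y = -1675 N, Q_y = 2587 N

Resultant of the distributed load: 0.8 × 640 = 512 N at 490 mm from P.
ΣM about P: Q_y·617 − (0.8·640)·490 − 400·751 − 465450 − 579750 = 0 → Q_y = 1596480/617 = 2587.49 ≈ 2587 N.
ΣF_y = 0: P_y + 2587.49 − 0.8·640 − 400 = 0 → P_y = -1675 N.
ΣF_x = 0: no horizontal applied forces, so P_x = 0.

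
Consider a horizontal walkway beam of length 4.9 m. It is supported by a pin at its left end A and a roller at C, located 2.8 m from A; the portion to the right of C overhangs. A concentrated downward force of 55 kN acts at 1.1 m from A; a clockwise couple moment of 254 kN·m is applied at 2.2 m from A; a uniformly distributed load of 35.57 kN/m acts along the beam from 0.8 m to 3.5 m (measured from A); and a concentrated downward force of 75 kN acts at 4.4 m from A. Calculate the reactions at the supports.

Resultant of the distributed load: 35.57 × 2.7 = 96.039 kN at 2.15 m from A.
Taking moments about A: C_y·2.8 − 55·1.1 − 254 − (35.57·2.7)·2.15 − 75·4.4 = 0 → C_y = 850.98385/2.8 = 303.923 ≈ 303.9 kN.
ΣF_y = 0: A_y + 303.923 − 55 − 35.57·2.7 − 75 = 0 → A_y = -77.88 kN.
ΣF_x = 0: no horizontal applied forces, so A_x = 0.

A_x = 0, A_y = -77.88 kN, C_y = 303.9 kN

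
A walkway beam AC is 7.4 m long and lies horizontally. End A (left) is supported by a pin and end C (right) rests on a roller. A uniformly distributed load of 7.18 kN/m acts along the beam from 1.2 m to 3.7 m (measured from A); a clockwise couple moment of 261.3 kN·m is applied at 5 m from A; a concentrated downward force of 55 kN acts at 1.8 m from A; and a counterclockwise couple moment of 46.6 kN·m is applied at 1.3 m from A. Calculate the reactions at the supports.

A_x = 0, A_y = 24.62 kN, C_y = 48.33 kN

Resultant of the distributed load: 7.18 × 2.5 = 17.95 kN at 2.45 m from A.
Taking moments about A: C_y·7.4 − (7.18·2.5)·2.45 − 261.3 − 55·1.8 + 46.6 = 0 → C_y = 357.6775/7.4 = 48.3348 ≈ 48.33 kN.
ΣF_y = 0: A_y + 48.3348 − 7.18·2.5 − 55 = 0 → A_y = 24.62 kN.
ΣF_x = 0: no horizontal applied forces, so A_x = 0.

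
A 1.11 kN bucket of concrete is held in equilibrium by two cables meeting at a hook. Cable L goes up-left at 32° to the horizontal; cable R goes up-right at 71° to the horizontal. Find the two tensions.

T_L = 0.3709 kN, T_R = 0.9661 kN

ΣF_x = 0: −T_L·cos32° + T_R·cos71° = 0 → T_R = 2.60483·T_L.
ΣF_y = 0: T_L·sin32° + T_R·sin71° = 1.11.
Substitute: T_L·(0.529919 + 2.60483·0.945519) = 1.11 → T_L = 0.370886 ≈ 0.3709 kN.
Then T_R = 2.60483 × 0.370886 = 0.9661 kN.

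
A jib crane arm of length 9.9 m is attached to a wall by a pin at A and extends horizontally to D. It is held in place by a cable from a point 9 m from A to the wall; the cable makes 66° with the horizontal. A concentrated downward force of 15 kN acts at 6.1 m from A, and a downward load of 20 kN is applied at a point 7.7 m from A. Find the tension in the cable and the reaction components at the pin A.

T = 29.86 kN, A_x = 12.14 kN, A_y = 7.722 kN

ΣM about A: T·sin66°·9 − 15·6.1 − 20·7.7 = 0 → T = 245.5/(9·0.913545) = 29.8593 ≈ 29.86 kN.
ΣF_x = 0: A_x − T·cos66° = 0 → A_x = 29.8593 × 0.406737 = 12.14 kN.
ΣF_y = 0: A_y + T·sin66° − 15 − 20 = 0 → A_y = 35 − 29.8593 × 0.913545 = 7.722 kN.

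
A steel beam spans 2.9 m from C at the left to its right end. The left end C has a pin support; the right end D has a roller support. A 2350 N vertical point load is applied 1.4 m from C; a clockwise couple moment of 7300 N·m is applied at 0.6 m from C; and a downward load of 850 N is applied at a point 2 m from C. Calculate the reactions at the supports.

ΣM about C: D_y·2.9 − 2350·1.4 − 7300 − 850·2 = 0 → D_y = 12290/2.9 = 4237.93 ≈ 4238 N.
ΣF_y = 0: C_y + 4237.93 − 2350 − 850 = 0 → C_y = -1038 N.
ΣF_x = 0: no horizontal applied forces, so C_x = 0.

C_x = 0, C_y = -1038 N, D_y = 4238 N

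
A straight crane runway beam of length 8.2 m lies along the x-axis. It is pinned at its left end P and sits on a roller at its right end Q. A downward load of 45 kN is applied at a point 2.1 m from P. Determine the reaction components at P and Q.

ΣM about P: Q_y·8.2 − 45·2.1 = 0 → Q_y = 94.5/8.2 = 11.5244 ≈ 11.52 kN.
ΣF_y = 0: P_y + 11.5244 − 45 = 0 → P_y = 33.48 kN.
ΣF_x = 0: no horizontal applied forces, so P_x = 0.

P_x = 0, P_y = 33.48 kN, Q_y = 11.52 kN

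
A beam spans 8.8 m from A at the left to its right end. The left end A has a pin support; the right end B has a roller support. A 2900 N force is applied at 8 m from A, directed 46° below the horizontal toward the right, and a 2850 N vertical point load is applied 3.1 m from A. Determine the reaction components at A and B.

A_x = -2015 N, A_y = 2036 N, B_y = 2900 N

Moments about A: B_y·8.8 − 2900·sin46°·8 − 2850·3.1 = 0 → B_y = 25523.7/8.8 = 2900.42 ≈ 2900 N.
ΣF_y = 0: A_y + 2900.42 − 2900·sin46° − 2850 = 0 → A_y = 2036 N.
ΣF_x = 0: A_x + 2900·cos46° = 0 → A_x = -2015 N.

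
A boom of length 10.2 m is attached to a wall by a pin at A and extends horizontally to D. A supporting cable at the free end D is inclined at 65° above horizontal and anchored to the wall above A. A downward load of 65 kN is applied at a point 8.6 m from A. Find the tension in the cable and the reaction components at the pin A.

ΣM about A: T·sin65°·10.2 − 65·8.6 = 0 → T = 559/(10.2·0.906308) = 60.4694 ≈ 60.47 kN.
ΣF_x = 0: A_x − T·cos65° = 0 → A_x = 60.4694 × 0.422618 = 25.56 kN.
ΣF_y = 0: A_y + T·sin65° − 65 = 0 → A_y = 65 − 60.4694 × 0.906308 = 10.20 kN.

T = 60.47 kN, A_x = 25.56 kN, A_y = 10.20 kN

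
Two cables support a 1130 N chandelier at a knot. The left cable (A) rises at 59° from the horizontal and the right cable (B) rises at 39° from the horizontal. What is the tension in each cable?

ΣF_x = 0: −T_A·cos59° + T_B·cos39° = 0 → T_B = 0.66273·T_A.
ΣF_y = 0: T_A·sin59° + T_B·sin39° = 1130.
Substitute: T_A·(0.857167 + 0.66273·0.62932) = 1130 → T_A = 886.806 ≈ 886.8 N.
Then T_B = 0.66273 × 886.806 = 587.7 N.

T_A = 886.8 N, T_B = 587.7 N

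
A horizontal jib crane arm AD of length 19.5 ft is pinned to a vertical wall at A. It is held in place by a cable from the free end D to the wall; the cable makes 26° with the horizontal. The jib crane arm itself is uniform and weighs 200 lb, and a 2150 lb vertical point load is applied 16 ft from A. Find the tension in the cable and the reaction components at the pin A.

ΣM about A: T·sin26°·19.5 − 200·9.75 − 2150·16 = 0 → T = 36350/(19.5·0.438371) = 4252.34 ≈ 4252 lb.
ΣF_x = 0: A_x − T·cos26° = 0 → A_x = 4252.34 × 0.898794 = 3822 lb.
ΣF_y = 0: A_y + T·sin26° − 200 − 2150 = 0 → A_y = 2350 − 4252.34 × 0.438371 = 485.9 lb.

T = 4252 lb, A_x = 3822 lb, A_y = 485.9 lb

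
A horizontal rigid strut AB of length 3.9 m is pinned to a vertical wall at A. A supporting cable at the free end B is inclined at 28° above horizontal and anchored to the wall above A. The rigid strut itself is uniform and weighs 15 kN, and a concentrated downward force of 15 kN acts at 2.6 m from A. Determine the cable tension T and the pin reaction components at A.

T = 37.28 kN, A_x = 32.91 kN, A_y = 12.50 kN

ΣM about A: T·sin28°·3.9 − 15·1.95 − 15·2.6 = 0 → T = 68.25/(3.9·0.469472) = 37.2759 ≈ 37.28 kN.
ΣF_x = 0: A_x − T·cos28° = 0 → A_x = 37.2759 × 0.882948 = 32.91 kN.
ΣF_y = 0: A_y + T·sin28° − 15 − 15 = 0 → A_y = 30 − 37.2759 × 0.469472 = 12.50 kN.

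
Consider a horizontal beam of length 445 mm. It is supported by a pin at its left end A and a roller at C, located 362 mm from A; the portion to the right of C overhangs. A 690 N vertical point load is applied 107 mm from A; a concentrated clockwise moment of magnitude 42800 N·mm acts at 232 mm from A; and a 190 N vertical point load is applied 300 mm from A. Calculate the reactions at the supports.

Taking moments about A: C_y·362 − 690·107 − 42800 − 190·300 = 0 → C_y = 173630/362 = 479.641 ≈ 479.6 N.
ΣF_y = 0: A_y + 479.641 − 690 − 190 = 0 → A_y = 400.4 N.
ΣF_x = 0: no horizontal applied forces, so A_x = 0.

A_x = 0, A_y = 400.4 N, C_y = 479.6 N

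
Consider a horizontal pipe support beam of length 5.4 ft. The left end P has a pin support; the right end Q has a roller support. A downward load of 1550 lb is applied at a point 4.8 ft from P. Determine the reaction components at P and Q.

P_x = 0, P_y = 172.2 lb, Q_y = 1378 lb

Moments about P: Q_y·5.4 − 1550·4.8 = 0 → Q_y = 7440/5.4 = 1377.78 ≈ 1378 lb.
ΣF_y = 0: P_y + 1377.78 − 1550 = 0 → P_y = 172.2 lb.
ΣF_x = 0: no horizontal applied forces, so P_x = 0.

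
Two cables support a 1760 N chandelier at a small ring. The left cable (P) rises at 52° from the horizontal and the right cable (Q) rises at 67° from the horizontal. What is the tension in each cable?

T_P = 786.3 N, T_Q = 1239 N

ΣF_x = 0: −T_P·cos52° + T_Q·cos67° = 0 → T_Q = 1.57567·T_P.
ΣF_y = 0: T_P·sin52° + T_Q·sin67° = 1760.
Substitute: T_P·(0.788011 + 1.57567·0.920505) = 1760 → T_P = 786.268 ≈ 786.3 N.
Then T_Q = 1.57567 × 786.268 = 1239 N.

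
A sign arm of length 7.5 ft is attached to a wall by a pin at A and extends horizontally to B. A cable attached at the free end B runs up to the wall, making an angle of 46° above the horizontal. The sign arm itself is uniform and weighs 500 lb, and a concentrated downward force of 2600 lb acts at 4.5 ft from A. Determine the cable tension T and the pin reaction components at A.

T = 2516 lb, A_x = 1748 lb, A_y = 1290 lb

ΣM about A: T·sin46°·7.5 − 500·3.75 − 2600·4.5 = 0 → T = 13575/(7.5·0.71934) = 2516.2 ≈ 2516 lb.
ΣF_x = 0: A_x − T·cos46° = 0 → A_x = 2516.2 × 0.694658 = 1748 lb.
ΣF_y = 0: A_y + T·sin46° − 500 − 2600 = 0 → A_y = 3100 − 2516.2 × 0.71934 = 1290 lb.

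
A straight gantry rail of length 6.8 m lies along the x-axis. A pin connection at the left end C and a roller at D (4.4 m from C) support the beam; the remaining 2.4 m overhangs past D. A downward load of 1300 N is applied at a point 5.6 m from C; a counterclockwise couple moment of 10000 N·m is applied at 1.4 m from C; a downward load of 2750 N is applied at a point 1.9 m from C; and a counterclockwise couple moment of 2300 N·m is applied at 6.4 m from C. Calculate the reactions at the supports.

C_x = 0, C_y = 4003 N, D_y = 46.59 N

ΣM about C: D_y·4.4 − 1300·5.6 + 10000 − 2750·1.9 + 2300 = 0 → D_y = 205/4.4 = 46.5909 ≈ 46.59 N.
ΣF_y = 0: C_y + 46.5909 − 1300 − 2750 = 0 → C_y = 4003 N.
ΣF_x = 0: no horizontal applied forces, so C_x = 0.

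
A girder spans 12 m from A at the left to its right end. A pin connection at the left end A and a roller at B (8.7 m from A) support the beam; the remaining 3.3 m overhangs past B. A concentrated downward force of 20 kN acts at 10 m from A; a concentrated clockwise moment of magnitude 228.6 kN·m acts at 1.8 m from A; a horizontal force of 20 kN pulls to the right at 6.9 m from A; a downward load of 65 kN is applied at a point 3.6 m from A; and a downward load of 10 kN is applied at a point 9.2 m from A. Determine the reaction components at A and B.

A_x = -20.00 kN, A_y = 8.264 kN, B_y = 86.74 kN

ΣM about A: B_y·8.7 − 20·10 − 228.6 − 65·3.6 − 10·9.2 = 0 → B_y = 754.6/8.7 = 86.7356 ≈ 86.74 kN.
ΣF_y = 0: A_y + 86.7356 − 20 − 65 − 10 = 0 → A_y = 8.264 kN.
ΣF_x = 0: A_x + 20 = 0 → A_x = -20.00 kN.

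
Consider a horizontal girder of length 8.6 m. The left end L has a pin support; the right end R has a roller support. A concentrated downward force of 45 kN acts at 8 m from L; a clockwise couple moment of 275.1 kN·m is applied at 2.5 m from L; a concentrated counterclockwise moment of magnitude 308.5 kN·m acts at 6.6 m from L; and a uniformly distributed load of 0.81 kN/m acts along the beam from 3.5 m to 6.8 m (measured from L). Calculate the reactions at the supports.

Resultant of the distributed load: 0.81 × 3.3 = 2.673 kN at 5.15 m from L.
ΣM about L: R_y·8.6 − 45·8 − 275.1 + 308.5 − (0.81·3.3)·5.15 = 0 → R_y = 340.36595/8.6 = 39.5774 ≈ 39.58 kN.
ΣF_y = 0: L_y + 39.5774 − 45 − 0.81·3.3 = 0 → L_y = 8.096 kN.
ΣF_x = 0: no horizontal applied forces, so L_x = 0.

L_x = 0, L_y = 8.096 kN, R_y = 39.58 kN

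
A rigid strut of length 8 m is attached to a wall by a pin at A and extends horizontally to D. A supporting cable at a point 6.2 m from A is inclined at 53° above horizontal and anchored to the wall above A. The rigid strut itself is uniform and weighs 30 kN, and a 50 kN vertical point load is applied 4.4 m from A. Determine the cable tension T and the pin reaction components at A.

T = 68.67 kN, A_x = 41.32 kN, A_y = 25.16 kN

ΣM about A: T·sin53°·6.2 − 30·4 − 50·4.4 = 0 → T = 340/(6.2·0.798636) = 68.6655 ≈ 68.67 kN.
ΣF_x = 0: A_x − T·cos53° = 0 → A_x = 68.6655 × 0.601815 = 41.32 kN.
ΣF_y = 0: A_y + T·sin53° − 30 − 50 = 0 → A_y = 80 − 68.6655 × 0.798636 = 25.16 kN.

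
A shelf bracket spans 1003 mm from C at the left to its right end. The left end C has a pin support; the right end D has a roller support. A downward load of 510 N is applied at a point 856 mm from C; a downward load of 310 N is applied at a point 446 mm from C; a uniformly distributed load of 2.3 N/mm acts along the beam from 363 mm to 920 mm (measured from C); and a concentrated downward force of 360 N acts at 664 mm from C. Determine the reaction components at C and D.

C_x = 0, C_y = 830.3 N, D_y = 1631 N

Resultant of the distributed load: 2.3 × 557 = 1281.1 N at 641.5 mm from C.
ΣM about C: D_y·1003 − 510·856 − 310·446 − (2.3·557)·641.5 − 360·664 = 0 → D_y = 1635685.65/1003 = 1630.79 ≈ 1631 N.
ΣF_y = 0: C_y + 1630.79 − 510 − 310 − 2.3·557 − 360 = 0 → C_y = 830.3 N.
ΣF_x = 0: no horizontal applied forces, so C_x = 0.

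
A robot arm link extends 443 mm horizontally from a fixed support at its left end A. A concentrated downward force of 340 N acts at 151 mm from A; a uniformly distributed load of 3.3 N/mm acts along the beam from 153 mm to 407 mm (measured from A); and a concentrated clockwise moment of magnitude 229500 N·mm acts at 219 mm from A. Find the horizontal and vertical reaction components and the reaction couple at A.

Resultant of the distributed load: 3.3 × 254 = 838.2 N at 280 mm from A.
ΣF_x = 0: A_x = 0.
ΣF_y = 0: A_y − 340 − 3.3·254 = 0 → A_y = 1178 N.
ΣM about A: M_A − 340·151 − (3.3·254)·280 − 229500 = 0 → M_A = 515500 N·mm.

A_x = 0, A_y = 1178 N, M_A = 515500 N·mm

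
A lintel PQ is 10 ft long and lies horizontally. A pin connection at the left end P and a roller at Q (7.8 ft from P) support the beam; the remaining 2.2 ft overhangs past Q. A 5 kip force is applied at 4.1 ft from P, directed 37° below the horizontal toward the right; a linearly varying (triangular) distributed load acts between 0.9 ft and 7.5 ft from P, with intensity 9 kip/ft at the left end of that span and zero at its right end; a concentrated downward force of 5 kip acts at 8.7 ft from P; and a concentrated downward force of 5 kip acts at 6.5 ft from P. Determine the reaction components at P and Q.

P_x = -3.993 kip, P_y = 19.58 kip, Q_y = 23.13 kip

Resultant of the triangular load: ½ × 9 × 6.6 = 29.7 kip, acting at 3.1 ft from P (one-third of the span from the peak).
ΣM about P: Q_y·7.8 − 5·sin37°·4.1 − (½·9·6.6)·3.1 − 5·8.7 − 5·6.5 = 0 → Q_y = 180.407/7.8 = 23.1291 ≈ 23.13 kip.
ΣF_y = 0: P_y + 23.1291 − 5·sin37° − ½·9·6.6 − 5 − 5 = 0 → P_y = 19.58 kip.
ΣF_x = 0: P_x + 5·cos37° = 0 → P_x = -3.993 kip.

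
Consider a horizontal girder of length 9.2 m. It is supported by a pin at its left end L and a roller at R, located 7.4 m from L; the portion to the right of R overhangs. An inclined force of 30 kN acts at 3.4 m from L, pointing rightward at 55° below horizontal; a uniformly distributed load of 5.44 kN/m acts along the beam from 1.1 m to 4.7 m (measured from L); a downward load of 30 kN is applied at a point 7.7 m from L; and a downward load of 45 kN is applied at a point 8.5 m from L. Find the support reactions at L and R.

L_x = -17.21 kN, L_y = 17.29 kN, R_y = 101.9 kN

Resultant of the distributed load: 5.44 × 3.6 = 19.584 kN at 2.9 m from L.
ΣM about L: R_y·7.4 − 30·sin55°·3.4 − (5.44·3.6)·2.9 − 30·7.7 − 45·8.5 = 0 → R_y = 753.847/7.4 = 101.871 ≈ 101.9 kN.
ΣF_y = 0: L_y + 101.871 − 30·sin55° − 5.44·3.6 − 30 − 45 = 0 → L_y = 17.29 kN.
ΣF_x = 0: L_x + 30·cos55° = 0 → L_x = -17.21 kN.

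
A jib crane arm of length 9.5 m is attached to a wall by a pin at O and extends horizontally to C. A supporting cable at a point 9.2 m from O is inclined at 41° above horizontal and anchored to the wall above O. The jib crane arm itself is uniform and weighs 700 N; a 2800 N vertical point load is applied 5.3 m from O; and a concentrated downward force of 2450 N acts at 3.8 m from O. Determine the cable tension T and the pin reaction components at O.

T = 4552 N, O_x = 3435 N, O_y = 2964 N

ΣM about O: T·sin41°·9.2 − 700·4.75 − 2800·5.3 − 2450·3.8 = 0 → T = 27475/(9.2·0.656059) = 4552.05 ≈ 4552 N.
ΣF_x = 0: O_x − T·cos41° = 0 → O_x = 4552.05 × 0.75471 = 3435 N.
ΣF_y = 0: O_y + T·sin41° − 700 − 2800 − 2450 = 0 → O_y = 5950 − 4552.05 × 0.656059 = 2964 N.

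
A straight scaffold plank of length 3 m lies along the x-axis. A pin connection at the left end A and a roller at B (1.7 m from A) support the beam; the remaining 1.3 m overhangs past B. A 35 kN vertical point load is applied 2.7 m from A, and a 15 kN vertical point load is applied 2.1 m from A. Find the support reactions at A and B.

A_x = 0, A_y = -24.12 kN, B_y = 74.12 kN

Moments about A: B_y·1.7 − 35·2.7 − 15·2.1 = 0 → B_y = 126/1.7 = 74.1176 ≈ 74.12 kN.
ΣF_y = 0: A_y + 74.1176 − 35 − 15 = 0 → A_y = -24.12 kN.
ΣF_x = 0: no horizontal applied forces, so A_x = 0.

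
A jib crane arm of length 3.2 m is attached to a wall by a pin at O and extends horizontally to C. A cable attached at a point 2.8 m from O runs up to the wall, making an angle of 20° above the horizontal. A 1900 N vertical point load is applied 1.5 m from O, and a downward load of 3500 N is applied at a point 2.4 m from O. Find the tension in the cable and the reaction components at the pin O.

ΣM about O: T·sin20°·2.8 − 1900·1.5 − 3500·2.4 = 0 → T = 11250/(2.8·0.34202) = 11747.4 ≈ 11750 N.
ΣF_x = 0: O_x − T·cos20° = 0 → O_x = 11747.4 × 0.939693 = 11040 N.
ΣF_y = 0: O_y + T·sin20° − 1900 − 3500 = 0 → O_y = 5400 − 11747.4 × 0.34202 = 1382 N.

T = 11750 N, O_x = 11040 N, O_y = 1382 N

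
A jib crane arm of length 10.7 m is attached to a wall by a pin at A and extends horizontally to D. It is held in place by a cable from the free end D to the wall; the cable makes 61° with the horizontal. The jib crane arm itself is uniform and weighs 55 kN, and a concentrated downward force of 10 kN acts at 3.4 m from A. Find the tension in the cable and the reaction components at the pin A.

ΣM about A: T·sin61°·10.7 − 55·5.35 − 10·3.4 = 0 → T = 328.25/(10.7·0.87462) = 35.0753 ≈ 35.08 kN.
ΣF_x = 0: A_x − T·cos61° = 0 → A_x = 35.0753 × 0.48481 = 17.00 kN.
ΣF_y = 0: A_y + T·sin61° − 55 − 10 = 0 → A_y = 65 − 35.0753 × 0.87462 = 34.32 kN.

T = 35.08 kN, A_x = 17.00 kN, A_y = 34.32 kN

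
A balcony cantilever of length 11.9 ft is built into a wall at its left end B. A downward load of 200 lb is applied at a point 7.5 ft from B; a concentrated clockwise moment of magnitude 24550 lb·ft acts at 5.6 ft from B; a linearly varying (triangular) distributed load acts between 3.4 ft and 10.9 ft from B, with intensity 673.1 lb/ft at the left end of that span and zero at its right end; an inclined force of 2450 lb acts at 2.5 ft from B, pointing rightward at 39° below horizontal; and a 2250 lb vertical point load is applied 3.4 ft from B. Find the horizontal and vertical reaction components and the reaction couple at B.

B_x = -1904 lb, B_y = 6516 lb, M_B = 52450 lb·ft

Resultant of the triangular load: ½ × 673.1 × 7.5 = 2524.125 lb, acting at 5.9 ft from B (one-third of the span from the peak).
ΣF_x = 0: B_x + 2450·cos39° = 0 → B_x = -1904 lb.
ΣF_y = 0: B_y − 200 − ½·673.1·7.5 − 2450·sin39° − 2250 = 0 → B_y = 6516 lb.
ΣM about B: M_B − 200·7.5 − 24550 − (½·673.1·7.5)·5.9 − 2450·sin39°·2.5 − 2250·3.4 = 0 → M_B = 52450 lb·ft.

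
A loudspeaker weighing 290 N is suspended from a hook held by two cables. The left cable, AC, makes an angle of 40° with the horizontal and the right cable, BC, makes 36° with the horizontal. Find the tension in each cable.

T_AC = 241.8 N, T_BC = 229.0 N

ΣF_x = 0: −T_AC·cos40° + T_BC·cos36° = 0 → T_BC = 0.946883·T_AC.
ΣF_y = 0: T_AC·sin40° + T_BC·sin36° = 290.
Substitute: T_AC·(0.642788 + 0.946883·0.587785) = 290 → T_AC = 241.797 ≈ 241.8 N.
Then T_BC = 0.946883 × 241.797 = 229.0 N.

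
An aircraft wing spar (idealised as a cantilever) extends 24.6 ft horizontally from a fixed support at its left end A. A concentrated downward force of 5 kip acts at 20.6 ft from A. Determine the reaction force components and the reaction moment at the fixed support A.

ΣF_x = 0: A_x = 0.
ΣF_y = 0: A_y − 5 = 0 → A_y = 5.000 kip.
ΣM about A: M_A − 5·20.6 = 0 → M_A = 103.0 kip·ft.

A_x = 0, A_y = 5.000 kip, M_A = 103.0 kip·ft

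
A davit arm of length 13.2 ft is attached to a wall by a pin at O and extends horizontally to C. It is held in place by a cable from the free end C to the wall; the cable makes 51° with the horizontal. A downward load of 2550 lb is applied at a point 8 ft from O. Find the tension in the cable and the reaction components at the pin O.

ΣM about O: T·sin51°·13.2 − 2550·8 = 0 → T = 20400/(13.2·0.777146) = 1988.63 ≈ 1989 lb.
ΣF_x = 0: O_x − T·cos51° = 0 → O_x = 1988.63 × 0.62932 = 1251 lb.
ΣF_y = 0: O_y + T·sin51° − 2550 = 0 → O_y = 2550 − 1988.63 × 0.777146 = 1005 lb.

T = 1989 lb, O_x = 1251 lb, O_y = 1005 lb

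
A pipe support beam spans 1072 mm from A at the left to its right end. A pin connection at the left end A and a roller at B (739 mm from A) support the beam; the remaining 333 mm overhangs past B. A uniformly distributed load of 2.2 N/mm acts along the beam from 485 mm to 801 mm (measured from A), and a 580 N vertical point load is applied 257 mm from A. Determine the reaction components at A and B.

A_x = 0, A_y = 468.6 N, B_y = 806.6 N

Resultant of the distributed load: 2.2 × 316 = 695.2 N at 643 mm from A.
Taking moments about A: B_y·739 − (2.2·316)·643 − 580·257 = 0 → B_y = 596073.6/739 = 806.595 ≈ 806.6 N.
ΣF_y = 0: A_y + 806.595 − 2.2·316 − 580 = 0 → A_y = 468.6 N.
ΣF_x = 0: no horizontal applied forces, so A_x = 0.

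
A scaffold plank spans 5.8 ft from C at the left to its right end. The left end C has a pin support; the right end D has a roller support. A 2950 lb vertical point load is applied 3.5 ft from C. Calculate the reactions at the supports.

C_x = 0, C_y = 1170 lb, D_y = 1780 lb

ΣM about C: D_y·5.8 − 2950·3.5 = 0 → D_y = 10325/5.8 = 1780.17 ≈ 1780 lb.
ΣF_y = 0: C_y + 1780.17 − 2950 = 0 → C_y = 1170 lb.
ΣF_x = 0: no horizontal applied forces, so C_x = 0.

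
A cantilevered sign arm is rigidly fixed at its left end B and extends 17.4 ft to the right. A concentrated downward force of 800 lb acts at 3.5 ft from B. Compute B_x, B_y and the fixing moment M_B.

ΣF_x = 0: B_x = 0.
ΣF_y = 0: B_y − 800 = 0 → B_y = 800.0 lb.
ΣM about B: M_B − 800·3.5 = 0 → M_B = 2800 lb·ft.

B_x = 0, B_y = 800.0 lb, M_B = 2800 lb·ft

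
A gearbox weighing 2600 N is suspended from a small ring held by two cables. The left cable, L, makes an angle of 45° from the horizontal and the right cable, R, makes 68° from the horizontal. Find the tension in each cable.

ΣF_x = 0: −T_L·cos45° + T_R·cos68° = 0 → T_R = 1.8876·T_L.
ΣF_y = 0: T_L·sin45° + T_R·sin68° = 2600.
Substitute: T_L·(0.707107 + 1.8876·0.927184) = 2600 → T_L = 1058.09 ≈ 1058 N.
Then T_R = 1.8876 × 1058.09 = 1997 N.

T_L = 1058 N, T_R = 1997 N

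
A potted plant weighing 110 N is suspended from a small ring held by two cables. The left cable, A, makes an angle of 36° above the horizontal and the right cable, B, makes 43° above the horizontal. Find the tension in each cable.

ΣF_x = 0: −T_A·cos36° + T_B·cos43° = 0 → T_B = 1.10619·T_A.
ΣF_y = 0: T_A·sin36° + T_B·sin43° = 110.
Substitute: T_A·(0.587785 + 1.10619·0.681998) = 110 → T_A = 81.9547 ≈ 81.95 N.
Then T_B = 1.10619 × 81.9547 = 90.66 N.

T_A = 81.95 N, T_B = 90.66 N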